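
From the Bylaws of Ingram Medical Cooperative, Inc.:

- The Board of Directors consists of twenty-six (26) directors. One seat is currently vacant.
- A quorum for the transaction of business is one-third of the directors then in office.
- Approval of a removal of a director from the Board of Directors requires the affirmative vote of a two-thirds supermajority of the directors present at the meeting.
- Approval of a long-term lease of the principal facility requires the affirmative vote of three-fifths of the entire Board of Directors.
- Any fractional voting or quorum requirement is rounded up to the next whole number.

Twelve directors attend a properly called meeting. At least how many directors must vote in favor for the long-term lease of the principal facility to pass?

The long-term lease of the principal facility requires three-fifths of the entire Board of Directors (26).
3/5 of 26 = 15.60, rounded up to 16.
(Only 12 can vote, so the long-term lease of the principal facility cannot pass at this meeting, but the required vote is still 16.)

16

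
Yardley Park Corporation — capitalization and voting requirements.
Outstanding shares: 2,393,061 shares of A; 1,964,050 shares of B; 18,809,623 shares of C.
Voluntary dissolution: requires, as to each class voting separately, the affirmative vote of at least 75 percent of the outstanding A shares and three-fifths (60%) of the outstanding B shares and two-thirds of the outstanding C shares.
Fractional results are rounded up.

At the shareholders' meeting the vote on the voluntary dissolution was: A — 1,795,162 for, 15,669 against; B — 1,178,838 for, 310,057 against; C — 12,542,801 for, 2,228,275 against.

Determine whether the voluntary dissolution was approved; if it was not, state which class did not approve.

A: 3/4 of 2393061 = 1794795.75, rounded up to 1794796; 1,794,796 required, 1,795,162 in favor — approved.
B: 3/5 of 1964050 = 1178430; 1,178,430 required, 1,178,838 in favor — approved.
C: 2/3 of 18809623 = 12539748.67, rounded up to 12539749; 12,539,749 required, 12,542,801 in favor — approved.

Approved — every class gave the required vote.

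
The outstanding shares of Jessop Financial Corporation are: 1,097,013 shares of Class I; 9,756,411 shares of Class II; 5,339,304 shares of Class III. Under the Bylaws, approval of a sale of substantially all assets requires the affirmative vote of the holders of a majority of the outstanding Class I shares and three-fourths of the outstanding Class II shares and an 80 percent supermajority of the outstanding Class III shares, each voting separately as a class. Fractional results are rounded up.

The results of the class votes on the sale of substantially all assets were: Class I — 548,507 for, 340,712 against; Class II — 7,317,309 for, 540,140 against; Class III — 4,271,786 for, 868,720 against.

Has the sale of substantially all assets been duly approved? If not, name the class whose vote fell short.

Class I: a majority of 1097013 is 548507; 548,507 required, 548,507 in favor — approved.
Class II: 3/4 of 9756411 = 7317308.25, rounded up to 7317309; 7,317,309 required, 7,317,309 in favor — approved.
Class III: 4/5 of 5339304 = 4271443.20, rounded up to 4271444; 4,271,444 required, 4,271,786 in favor — approved.

Approved — every class gave the required vote.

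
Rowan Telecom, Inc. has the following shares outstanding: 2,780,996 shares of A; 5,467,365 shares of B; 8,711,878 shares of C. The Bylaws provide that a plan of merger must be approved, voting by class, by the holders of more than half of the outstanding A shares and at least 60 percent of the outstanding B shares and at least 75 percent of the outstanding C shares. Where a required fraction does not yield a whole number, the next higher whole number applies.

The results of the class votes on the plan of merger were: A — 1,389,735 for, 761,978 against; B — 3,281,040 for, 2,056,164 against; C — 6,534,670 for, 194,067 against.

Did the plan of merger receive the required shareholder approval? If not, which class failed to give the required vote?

Not approved — the A shares did not give the required vote.

A: a majority of 2780996 is 1390499; 1,390,499 required, 1,389,735 in favor — not approved.
B: 3/5 of 5467365 = 3280419; 3,280,419 required, 3,281,040 in favor — approved.
C: 3/4 of 8711878 = 6533908.50, rounded up to 6533909; 6,533,909 required, 6,534,670 in favor — approved.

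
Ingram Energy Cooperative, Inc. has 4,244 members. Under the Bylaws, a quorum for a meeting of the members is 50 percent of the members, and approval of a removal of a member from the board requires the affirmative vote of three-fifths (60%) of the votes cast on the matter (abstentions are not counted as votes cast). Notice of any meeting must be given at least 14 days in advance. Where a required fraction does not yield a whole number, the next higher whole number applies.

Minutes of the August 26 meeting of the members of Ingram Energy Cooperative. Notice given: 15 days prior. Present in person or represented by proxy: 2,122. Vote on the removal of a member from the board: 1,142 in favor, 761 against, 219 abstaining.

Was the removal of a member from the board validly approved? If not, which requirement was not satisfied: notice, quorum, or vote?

Valid — all requirements satisfied.

Notice: 15 days given; 14 required. Satisfied.
Quorum: 50% of 4,244 = 2,122; 2,122 present. Satisfied.
Vote: requires three-fifths of the votes cast (2,122 − 219 abstaining = 1,903); 3/5 of 1903 = 1141.80, rounded up to 1142, so 1,142 needed; 1,142 in favor. Satisfied.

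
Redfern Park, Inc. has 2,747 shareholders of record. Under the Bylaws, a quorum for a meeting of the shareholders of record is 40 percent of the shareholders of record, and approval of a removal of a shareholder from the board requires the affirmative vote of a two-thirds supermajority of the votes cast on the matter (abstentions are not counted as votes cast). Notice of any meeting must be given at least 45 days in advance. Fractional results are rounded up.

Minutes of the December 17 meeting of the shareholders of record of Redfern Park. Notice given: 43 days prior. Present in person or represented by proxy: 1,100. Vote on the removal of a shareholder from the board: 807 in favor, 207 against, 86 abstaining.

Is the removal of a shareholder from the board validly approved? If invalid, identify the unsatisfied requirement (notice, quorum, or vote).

Notice: 43 days given; 45 required. Not satisfied.
Quorum: 40% of 2,747 = 1,098.80, rounded up to 1,099; 1,100 present. Satisfied.
Vote: requires two-thirds of the votes cast (1,100 − 86 abstaining = 1,014); 2/3 of 1014 = 676, so 676 needed; 807 in favor. Satisfied.

Invalid — notice requirement not satisfied.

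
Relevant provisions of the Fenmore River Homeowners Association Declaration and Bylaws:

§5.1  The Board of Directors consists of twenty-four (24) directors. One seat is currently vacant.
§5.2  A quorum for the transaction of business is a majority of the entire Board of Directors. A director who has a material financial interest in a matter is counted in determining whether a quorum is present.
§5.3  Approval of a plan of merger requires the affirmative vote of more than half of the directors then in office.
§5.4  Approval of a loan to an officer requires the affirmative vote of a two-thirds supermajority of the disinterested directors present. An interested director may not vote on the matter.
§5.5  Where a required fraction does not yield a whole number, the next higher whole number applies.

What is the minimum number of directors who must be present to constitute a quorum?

A majority of 24 is 13.

13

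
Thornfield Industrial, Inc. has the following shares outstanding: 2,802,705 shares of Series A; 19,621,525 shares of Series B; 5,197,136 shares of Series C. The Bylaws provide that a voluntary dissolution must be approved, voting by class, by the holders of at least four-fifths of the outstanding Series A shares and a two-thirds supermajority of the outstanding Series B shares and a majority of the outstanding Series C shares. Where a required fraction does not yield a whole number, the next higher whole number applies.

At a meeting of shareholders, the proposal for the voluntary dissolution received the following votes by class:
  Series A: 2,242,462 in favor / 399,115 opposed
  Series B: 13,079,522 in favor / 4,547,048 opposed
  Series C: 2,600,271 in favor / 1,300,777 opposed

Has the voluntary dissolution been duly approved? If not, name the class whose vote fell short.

Series A: 4/5 of 2802705 = 2242164; 2,242,164 required, 2,242,462 in favor — approved.
Series B: 2/3 of 19621525 = 13081016.67, rounded up to 13081017; 13,081,017 required, 13,079,522 in favor — not approved.
Series C: a majority of 5197136 is 2598569; 2,598,569 required, 2,600,271 in favor — approved.

Not approved — the Series B shares did not give the required vote.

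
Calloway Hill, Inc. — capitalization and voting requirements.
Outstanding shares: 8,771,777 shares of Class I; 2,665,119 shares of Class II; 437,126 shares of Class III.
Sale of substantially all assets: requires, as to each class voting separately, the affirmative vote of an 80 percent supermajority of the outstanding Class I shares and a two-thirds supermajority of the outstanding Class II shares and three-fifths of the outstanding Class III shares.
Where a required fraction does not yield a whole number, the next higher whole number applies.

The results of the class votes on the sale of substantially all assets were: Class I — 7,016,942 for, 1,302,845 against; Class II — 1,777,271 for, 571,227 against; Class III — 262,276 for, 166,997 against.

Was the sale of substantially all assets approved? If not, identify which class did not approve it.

Not approved — the Class I shares did not give the required vote.

Class I: 4/5 of 8771777 = 7017421.60, rounded up to 7017422; 7,017,422 required, 7,016,942 in favor — not approved.
Class II: 2/3 of 2665119 = 1776746; 1,776,746 required, 1,777,271 in favor — approved.
Class III: 3/5 of 437126 = 262275.60, rounded up to 262276; 262,276 required, 262,276 in favor — approved.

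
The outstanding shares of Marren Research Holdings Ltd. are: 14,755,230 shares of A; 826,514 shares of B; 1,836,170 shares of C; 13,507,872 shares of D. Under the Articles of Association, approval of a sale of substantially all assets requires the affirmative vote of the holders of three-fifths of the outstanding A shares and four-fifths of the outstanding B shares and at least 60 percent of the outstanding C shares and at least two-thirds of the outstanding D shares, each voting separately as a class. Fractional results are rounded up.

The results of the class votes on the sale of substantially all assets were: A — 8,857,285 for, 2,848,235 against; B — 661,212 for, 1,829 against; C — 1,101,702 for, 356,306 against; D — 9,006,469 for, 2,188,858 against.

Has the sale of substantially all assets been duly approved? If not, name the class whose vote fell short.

Approved — every class gave the required vote.

A: 3/5 of 14755230 = 8853138; 8,853,138 required, 8,857,285 in favor — approved.
B: 4/5 of 826514 = 661211.20, rounded up to 661212; 661,212 required, 661,212 in favor — approved.
C: 3/5 of 1836170 = 1101702; 1,101,702 required, 1,101,702 in favor — approved.
D: 2/3 of 13507872 = 9005248; 9,005,248 required, 9,006,469 in favor — approved.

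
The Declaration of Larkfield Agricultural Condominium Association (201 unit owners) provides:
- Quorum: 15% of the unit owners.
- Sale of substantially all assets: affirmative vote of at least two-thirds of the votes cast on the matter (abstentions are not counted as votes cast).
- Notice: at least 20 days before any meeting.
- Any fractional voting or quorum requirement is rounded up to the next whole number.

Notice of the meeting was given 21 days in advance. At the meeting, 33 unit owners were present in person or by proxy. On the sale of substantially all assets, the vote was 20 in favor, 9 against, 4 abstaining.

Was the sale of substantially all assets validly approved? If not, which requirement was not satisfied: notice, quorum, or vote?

Notice: 21 days given; 20 required. Satisfied.
Quorum: 15% of 201 = 30.15, rounded up to 31; 33 present. Satisfied.
Vote: requires two-thirds of the votes cast (33 − 4 abstaining = 29); 2/3 of 29 = 19.33, rounded up to 20, so 20 needed; 20 in favor. Satisfied.

Valid — all requirements satisfied.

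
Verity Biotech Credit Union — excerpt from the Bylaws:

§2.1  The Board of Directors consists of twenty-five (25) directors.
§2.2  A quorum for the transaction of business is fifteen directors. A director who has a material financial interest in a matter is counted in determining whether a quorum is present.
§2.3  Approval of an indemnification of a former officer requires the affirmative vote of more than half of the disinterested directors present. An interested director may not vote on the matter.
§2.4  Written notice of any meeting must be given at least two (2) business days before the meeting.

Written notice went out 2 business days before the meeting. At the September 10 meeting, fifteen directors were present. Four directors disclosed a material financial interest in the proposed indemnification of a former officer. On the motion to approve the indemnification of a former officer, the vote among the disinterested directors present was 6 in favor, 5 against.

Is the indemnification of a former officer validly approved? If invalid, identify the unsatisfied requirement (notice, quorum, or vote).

Notice: 2 business days given; 2 required (2 ≥ 2). Satisfied.
Quorum: 15 present (interested directors count toward quorum); quorum is 15. Satisfied.
Vote: the indemnification of a former officer requires a majority of the disinterested directors present (15 − 4 = 11). A majority of 11 is 6, so 6 affirmative votes are needed; 6 voted in favor. Satisfied.

Valid — all requirements satisfied.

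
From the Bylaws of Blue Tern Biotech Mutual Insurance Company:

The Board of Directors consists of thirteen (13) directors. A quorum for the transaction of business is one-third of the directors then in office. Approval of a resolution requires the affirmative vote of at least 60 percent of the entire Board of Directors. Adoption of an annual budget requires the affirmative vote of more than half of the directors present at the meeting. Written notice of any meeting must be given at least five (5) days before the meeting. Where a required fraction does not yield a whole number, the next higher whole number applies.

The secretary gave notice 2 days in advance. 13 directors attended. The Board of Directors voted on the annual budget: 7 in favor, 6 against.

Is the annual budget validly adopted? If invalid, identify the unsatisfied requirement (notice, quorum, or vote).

Invalid — notice requirement not satisfied.

Notice: 2 days given; 5 required (2 < 5). Not satisfied.
Quorum: 13 present; quorum is 5. Satisfied.
Vote: the annual budget requires a majority of the directors present (13). A majority of 13 is 7, so 7 affirmative votes are needed; 7 voted in favor. Satisfied.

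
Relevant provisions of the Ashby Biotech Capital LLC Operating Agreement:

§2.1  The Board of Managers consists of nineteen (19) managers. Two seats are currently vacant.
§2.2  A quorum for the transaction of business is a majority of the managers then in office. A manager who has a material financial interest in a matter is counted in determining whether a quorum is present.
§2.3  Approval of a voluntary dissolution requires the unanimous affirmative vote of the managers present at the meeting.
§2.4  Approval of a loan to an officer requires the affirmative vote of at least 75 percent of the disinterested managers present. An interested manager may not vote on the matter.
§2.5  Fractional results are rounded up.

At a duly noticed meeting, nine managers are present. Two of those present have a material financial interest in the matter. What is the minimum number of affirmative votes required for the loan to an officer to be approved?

6

The loan to an officer requires three-fourths of the disinterested managers present (9 − 2 = 7).
3/4 of 7 = 5.25, rounded up to 6.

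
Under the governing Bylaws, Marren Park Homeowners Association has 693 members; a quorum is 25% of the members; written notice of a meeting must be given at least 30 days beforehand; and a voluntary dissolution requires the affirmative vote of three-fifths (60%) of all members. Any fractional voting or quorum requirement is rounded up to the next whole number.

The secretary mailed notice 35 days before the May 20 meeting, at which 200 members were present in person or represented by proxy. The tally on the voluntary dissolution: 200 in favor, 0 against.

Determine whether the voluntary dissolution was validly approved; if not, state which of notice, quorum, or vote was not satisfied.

Invalid — vote requirement not satisfied.

Notice: 35 days given; 30 required. Satisfied.
Quorum: 25% of 693 = 173.25, rounded up to 174; 200 present. Satisfied.
Vote: requires three-fifths of all members (693); 3/5 of 693 = 415.80, rounded up to 416, so 416 needed; 200 in favor. Not satisfied.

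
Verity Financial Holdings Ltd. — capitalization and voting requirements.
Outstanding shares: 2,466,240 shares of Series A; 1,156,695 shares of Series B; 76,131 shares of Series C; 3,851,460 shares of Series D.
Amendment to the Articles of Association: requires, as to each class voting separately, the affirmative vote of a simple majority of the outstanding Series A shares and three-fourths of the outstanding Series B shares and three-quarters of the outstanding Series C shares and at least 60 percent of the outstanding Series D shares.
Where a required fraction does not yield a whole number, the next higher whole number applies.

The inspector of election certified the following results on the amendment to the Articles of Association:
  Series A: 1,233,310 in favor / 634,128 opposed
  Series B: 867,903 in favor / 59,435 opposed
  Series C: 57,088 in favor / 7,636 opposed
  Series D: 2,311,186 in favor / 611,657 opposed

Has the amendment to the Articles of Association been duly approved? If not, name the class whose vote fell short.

Not approved — the Series C shares did not give the required vote.

Series A: a majority of 2466240 is 1233121; 1,233,121 required, 1,233,310 in favor — approved.
Series B: 3/4 of 1156695 = 867521.25, rounded up to 867522; 867,522 required, 867,903 in favor — approved.
Series C: 3/4 of 76131 = 57098.25, rounded up to 57099; 57,099 required, 57,088 in favor — not approved.
Series D: 3/5 of 3851460 = 2310876; 2,310,876 required, 2,311,186 in favor — approved.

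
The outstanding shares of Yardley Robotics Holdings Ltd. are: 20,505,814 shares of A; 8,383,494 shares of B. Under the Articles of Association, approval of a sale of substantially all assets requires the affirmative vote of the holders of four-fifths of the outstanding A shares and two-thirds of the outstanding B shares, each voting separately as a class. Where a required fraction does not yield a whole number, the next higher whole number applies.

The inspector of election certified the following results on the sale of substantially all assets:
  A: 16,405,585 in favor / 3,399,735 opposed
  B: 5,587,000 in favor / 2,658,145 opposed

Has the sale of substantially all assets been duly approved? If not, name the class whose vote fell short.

Not approved — the B shares did not give the required vote.

A: 4/5 of 20505814 = 16404651.20, rounded up to 16404652; 16,404,652 required, 16,405,585 in favor — approved.
B: 2/3 of 8383494 = 5588996; 5,588,996 required, 5,587,000 in favor — not approved.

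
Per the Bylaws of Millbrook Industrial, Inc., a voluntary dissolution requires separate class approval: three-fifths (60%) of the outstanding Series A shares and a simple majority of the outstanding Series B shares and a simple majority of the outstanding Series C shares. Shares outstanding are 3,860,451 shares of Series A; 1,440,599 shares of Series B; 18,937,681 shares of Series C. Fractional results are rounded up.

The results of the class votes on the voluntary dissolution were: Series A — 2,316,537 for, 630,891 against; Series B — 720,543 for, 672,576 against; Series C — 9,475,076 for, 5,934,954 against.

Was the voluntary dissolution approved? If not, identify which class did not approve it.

Approved — every class gave the required vote.

Series A: 3/5 of 3860451 = 2316270.60, rounded up to 2316271; 2,316,271 required, 2,316,537 in favor — approved.
Series B: a majority of 1440599 is 720300; 720,300 required, 720,543 in favor — approved.
Series C: a majority of 18937681 is 9468841; 9,468,841 required, 9,475,076 in favor — approved.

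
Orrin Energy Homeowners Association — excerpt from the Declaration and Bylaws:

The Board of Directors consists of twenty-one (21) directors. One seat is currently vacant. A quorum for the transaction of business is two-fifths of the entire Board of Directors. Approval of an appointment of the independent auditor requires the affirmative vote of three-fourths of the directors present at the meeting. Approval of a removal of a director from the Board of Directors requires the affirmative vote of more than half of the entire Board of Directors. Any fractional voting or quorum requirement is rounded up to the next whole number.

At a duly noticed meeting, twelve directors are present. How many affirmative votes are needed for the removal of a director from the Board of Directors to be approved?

11

The removal of a director from the Board of Directors requires a majority of the entire Board of Directors (21).
A majority of 21 is 11.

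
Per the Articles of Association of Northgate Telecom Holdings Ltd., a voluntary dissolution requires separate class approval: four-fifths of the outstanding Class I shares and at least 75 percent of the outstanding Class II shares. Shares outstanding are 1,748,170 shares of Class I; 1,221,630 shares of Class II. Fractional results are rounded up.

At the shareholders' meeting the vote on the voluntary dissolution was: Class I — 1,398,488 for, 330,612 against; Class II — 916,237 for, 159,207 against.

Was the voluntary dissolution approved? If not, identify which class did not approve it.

Class I: 4/5 of 1748170 = 1398536; 1,398,536 required, 1,398,488 in favor — not approved.
Class II: 3/4 of 1221630 = 916222.50, rounded up to 916223; 916,223 required, 916,237 in favor — approved.

Not approved — the Class I shares did not give the required vote.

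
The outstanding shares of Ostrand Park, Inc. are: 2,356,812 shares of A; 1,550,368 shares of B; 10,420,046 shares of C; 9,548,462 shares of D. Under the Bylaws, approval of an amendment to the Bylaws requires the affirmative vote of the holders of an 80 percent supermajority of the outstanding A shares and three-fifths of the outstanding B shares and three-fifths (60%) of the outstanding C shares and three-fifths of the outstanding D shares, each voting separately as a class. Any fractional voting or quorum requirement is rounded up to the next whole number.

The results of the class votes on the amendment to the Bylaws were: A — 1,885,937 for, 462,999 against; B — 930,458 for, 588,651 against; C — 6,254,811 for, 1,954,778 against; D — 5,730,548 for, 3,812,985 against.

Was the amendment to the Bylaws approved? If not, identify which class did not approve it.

A: 4/5 of 2356812 = 1885449.60, rounded up to 1885450; 1,885,450 required, 1,885,937 in favor — approved.
B: 3/5 of 1550368 = 930220.80, rounded up to 930221; 930,221 required, 930,458 in favor — approved.
C: 3/5 of 10420046 = 6252027.60, rounded up to 6252028; 6,252,028 required, 6,254,811 in favor — approved.
D: 3/5 of 9548462 = 5729077.20, rounded up to 5729078; 5,729,078 required, 5,730,548 in favor — approved.

Approved — every class gave the required vote.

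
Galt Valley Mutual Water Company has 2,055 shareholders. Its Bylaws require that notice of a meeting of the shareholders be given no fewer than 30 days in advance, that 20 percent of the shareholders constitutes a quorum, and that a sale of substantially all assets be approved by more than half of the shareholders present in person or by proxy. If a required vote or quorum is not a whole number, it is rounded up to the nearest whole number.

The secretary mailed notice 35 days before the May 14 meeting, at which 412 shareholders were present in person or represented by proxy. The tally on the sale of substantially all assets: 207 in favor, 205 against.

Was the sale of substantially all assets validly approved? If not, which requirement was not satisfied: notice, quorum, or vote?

Notice: 35 days given; 30 required. Satisfied.
Quorum: 20% of 2,055 = 411; 412 present. Satisfied.
Vote: requires a majority of those present (412); a majority of 412 is 207, so 207 needed; 207 in favor. Satisfied.

Valid — all requirements satisfied.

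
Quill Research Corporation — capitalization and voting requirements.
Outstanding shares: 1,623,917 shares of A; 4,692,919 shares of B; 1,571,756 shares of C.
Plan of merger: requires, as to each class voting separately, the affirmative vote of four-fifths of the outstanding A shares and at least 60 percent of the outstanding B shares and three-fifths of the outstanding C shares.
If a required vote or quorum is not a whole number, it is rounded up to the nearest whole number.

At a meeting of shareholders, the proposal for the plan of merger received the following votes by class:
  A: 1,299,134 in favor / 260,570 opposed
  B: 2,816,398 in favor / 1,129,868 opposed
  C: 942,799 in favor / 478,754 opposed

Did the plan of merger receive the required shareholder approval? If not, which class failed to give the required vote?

Not approved — the C shares did not give the required vote.

A: 4/5 of 1623917 = 1299133.60, rounded up to 1299134; 1,299,134 required, 1,299,134 in favor — approved.
B: 3/5 of 4692919 = 2815751.40, rounded up to 2815752; 2,815,752 required, 2,816,398 in favor — approved.
C: 3/5 of 1571756 = 943053.60, rounded up to 943054; 943,054 required, 942,799 in favor — not approved.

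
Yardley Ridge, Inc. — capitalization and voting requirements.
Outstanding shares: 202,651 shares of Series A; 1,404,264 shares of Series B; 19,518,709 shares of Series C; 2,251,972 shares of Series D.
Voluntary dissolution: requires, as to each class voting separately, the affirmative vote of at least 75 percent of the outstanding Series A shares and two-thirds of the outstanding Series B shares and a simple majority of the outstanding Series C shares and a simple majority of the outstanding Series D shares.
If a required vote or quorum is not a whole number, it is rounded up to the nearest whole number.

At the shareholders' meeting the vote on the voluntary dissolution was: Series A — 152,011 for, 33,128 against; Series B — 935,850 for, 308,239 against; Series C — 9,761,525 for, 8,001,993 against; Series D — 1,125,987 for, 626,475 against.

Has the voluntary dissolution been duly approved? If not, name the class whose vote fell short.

Series A: 3/4 of 202651 = 151988.25, rounded up to 151989; 151,989 required, 152,011 in favor — approved.
Series B: 2/3 of 1404264 = 936176; 936,176 required, 935,850 in favor — not approved.
Series C: a majority of 19518709 is 9759355; 9,759,355 required, 9,761,525 in favor — approved.
Series D: a majority of 2251972 is 1125987; 1,125,987 required, 1,125,987 in favor — approved.

Not approved — the Series B shares did not give the required vote.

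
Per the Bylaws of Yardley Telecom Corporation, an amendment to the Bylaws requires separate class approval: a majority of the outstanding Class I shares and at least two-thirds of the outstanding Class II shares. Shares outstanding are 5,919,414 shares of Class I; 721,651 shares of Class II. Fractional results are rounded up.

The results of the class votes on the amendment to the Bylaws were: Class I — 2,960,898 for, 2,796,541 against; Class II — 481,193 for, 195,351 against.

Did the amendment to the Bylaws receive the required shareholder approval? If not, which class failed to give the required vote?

Class I: a majority of 5919414 is 2959708; 2,959,708 required, 2,960,898 in favor — approved.
Class II: 2/3 of 721651 = 481100.67, rounded up to 481101; 481,101 required, 481,193 in favor — approved.

Approved — every class gave the required vote.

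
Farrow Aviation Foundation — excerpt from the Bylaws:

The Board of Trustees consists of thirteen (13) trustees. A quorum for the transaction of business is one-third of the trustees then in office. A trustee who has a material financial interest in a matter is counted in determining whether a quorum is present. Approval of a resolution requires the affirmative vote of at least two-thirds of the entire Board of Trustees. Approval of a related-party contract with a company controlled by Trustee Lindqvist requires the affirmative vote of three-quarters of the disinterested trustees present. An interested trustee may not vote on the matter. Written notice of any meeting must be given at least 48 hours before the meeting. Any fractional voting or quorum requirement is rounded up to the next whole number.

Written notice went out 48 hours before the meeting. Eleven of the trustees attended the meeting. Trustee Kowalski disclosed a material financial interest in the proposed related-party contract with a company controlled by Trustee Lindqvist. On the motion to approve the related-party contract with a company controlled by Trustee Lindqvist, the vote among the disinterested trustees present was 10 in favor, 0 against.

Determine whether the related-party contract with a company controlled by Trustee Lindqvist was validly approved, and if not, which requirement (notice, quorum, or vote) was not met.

Valid — all requirements satisfied.

Notice: 48 hours given; 48 required (48 ≥ 48). Satisfied.
Quorum: 11 present (interested trustees count toward quorum); quorum is 5. Satisfied.
Vote: the related-party contract with a company controlled by Trustee Lindqvist requires three-fourths of the disinterested trustees present (11 − 1 = 10). 3/4 of 10 = 7.50, rounded up to 8, so 8 affirmative votes are needed; 10 voted in favor. Satisfied.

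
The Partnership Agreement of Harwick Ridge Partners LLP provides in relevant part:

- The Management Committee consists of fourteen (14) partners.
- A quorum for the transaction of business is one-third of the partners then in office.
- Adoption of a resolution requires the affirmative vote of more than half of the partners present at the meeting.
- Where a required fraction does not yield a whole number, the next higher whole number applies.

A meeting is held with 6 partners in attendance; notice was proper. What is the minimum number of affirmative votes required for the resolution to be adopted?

The resolution requires a majority of the partners present (6).
A majority of 6 is 4.

4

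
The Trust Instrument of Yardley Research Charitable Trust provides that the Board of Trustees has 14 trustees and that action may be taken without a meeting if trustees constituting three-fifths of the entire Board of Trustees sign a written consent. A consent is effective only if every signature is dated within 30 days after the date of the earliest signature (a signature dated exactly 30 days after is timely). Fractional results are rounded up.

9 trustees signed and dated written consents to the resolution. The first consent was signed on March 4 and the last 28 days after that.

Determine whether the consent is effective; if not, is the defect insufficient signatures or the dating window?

Signatures required: three-fifths of 14 — 3/5 of 14 = 8.40, rounded up to 9, so 9 needed; 9 signed. Sufficient.
Dating window: the latest signature is 28 days after the earliest; the limit is 30 days. Within the window.

Effective — both the signature and dating-window requirements are satisfied.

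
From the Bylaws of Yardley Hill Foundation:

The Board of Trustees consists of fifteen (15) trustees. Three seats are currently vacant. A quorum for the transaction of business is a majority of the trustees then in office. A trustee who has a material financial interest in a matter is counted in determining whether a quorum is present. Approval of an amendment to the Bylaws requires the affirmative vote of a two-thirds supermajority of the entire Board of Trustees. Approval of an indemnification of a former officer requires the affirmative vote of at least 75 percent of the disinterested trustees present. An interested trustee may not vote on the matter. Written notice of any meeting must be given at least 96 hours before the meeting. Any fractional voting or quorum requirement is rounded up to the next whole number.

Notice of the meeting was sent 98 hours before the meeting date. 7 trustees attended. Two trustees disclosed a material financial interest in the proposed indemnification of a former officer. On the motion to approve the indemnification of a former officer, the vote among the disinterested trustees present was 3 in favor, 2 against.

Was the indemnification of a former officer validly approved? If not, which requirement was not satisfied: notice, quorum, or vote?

Invalid — vote requirement not satisfied.

Notice: 98 hours given; 96 required (98 ≥ 96). Satisfied.
Quorum: 7 present (interested trustees count toward quorum); quorum is 7. Satisfied.
Vote: the indemnification of a former officer requires three-fourths of the disinterested trustees present (7 − 2 = 5). 3/4 of 5 = 3.75, rounded up to 4, so 4 affirmative votes are needed; 3 voted in favor. Not satisfied.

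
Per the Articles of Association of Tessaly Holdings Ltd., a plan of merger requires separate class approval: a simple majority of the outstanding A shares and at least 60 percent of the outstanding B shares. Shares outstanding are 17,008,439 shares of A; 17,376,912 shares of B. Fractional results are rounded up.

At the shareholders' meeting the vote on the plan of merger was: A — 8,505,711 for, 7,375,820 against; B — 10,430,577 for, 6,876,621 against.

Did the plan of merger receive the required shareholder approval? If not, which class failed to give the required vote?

Approved — every class gave the required vote.

A: a majority of 17008439 is 8504220; 8,504,220 required, 8,505,711 in favor — approved.
B: 3/5 of 17376912 = 10426147.20, rounded up to 10426148; 10,426,148 required, 10,430,577 in favor — approved.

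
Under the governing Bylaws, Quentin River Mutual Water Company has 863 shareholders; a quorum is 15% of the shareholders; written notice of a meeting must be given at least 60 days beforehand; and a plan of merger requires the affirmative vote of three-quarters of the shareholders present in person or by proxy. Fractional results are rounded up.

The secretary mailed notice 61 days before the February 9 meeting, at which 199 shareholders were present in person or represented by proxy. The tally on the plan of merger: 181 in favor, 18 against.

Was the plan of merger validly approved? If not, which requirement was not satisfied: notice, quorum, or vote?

Notice: 61 days given; 60 required. Satisfied.
Quorum: 15% of 863 = 129.45, rounded up to 130; 199 present. Satisfied.
Vote: requires three-fourths of those present (199); 3/4 of 199 = 149.25, rounded up to 150, so 150 needed; 181 in favor. Satisfied.

Valid — all requirements satisfied.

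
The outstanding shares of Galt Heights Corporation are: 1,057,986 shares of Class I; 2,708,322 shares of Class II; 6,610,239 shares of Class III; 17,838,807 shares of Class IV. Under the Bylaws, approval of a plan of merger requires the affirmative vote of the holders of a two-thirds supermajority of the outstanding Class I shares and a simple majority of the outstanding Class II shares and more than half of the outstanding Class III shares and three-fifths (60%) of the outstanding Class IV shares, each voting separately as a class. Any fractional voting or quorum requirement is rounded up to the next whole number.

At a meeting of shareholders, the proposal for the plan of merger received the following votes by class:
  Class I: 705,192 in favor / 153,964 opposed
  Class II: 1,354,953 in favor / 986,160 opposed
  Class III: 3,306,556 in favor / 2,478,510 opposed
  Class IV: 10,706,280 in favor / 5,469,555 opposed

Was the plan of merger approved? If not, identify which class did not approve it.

Class I: 2/3 of 1057986 = 705324; 705,324 required, 705,192 in favor — not approved.
Class II: a majority of 2708322 is 1354162; 1,354,162 required, 1,354,953 in favor — approved.
Class III: a majority of 6610239 is 3305120; 3,305,120 required, 3,306,556 in favor — approved.
Class IV: 3/5 of 17838807 = 10703284.20, rounded up to 10703285; 10,703,285 required, 10,706,280 in favor — approved.

Not approved — the Class I shares did not give the required vote.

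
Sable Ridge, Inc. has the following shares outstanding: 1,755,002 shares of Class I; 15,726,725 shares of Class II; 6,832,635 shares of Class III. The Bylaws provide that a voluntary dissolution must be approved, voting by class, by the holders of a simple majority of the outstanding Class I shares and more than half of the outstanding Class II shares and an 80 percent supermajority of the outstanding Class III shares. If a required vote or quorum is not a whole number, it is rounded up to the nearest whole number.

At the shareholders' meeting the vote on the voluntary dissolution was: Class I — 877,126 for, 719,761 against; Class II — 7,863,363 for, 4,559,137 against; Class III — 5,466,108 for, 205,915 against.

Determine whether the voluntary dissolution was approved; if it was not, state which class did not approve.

Class I: a majority of 1755002 is 877502; 877,502 required, 877,126 in favor — not approved.
Class II: a majority of 15726725 is 7863363; 7,863,363 required, 7,863,363 in favor — approved.
Class III: 4/5 of 6832635 = 5466108; 5,466,108 required, 5,466,108 in favor — approved.

Not approved — the Class I shares did not give the required vote.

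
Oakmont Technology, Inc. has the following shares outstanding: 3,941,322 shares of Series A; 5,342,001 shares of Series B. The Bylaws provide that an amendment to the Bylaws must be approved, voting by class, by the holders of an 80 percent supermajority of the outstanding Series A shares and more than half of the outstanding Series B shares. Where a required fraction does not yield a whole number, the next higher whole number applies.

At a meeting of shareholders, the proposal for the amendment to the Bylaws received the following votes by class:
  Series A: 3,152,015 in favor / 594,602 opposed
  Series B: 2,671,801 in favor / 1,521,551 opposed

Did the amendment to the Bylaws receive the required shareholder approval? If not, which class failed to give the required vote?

Not approved — the Series A shares did not give the required vote.

Series A: 4/5 of 3941322 = 3153057.60, rounded up to 3153058; 3,153,058 required, 3,152,015 in favor — not approved.
Series B: a majority of 5342001 is 2671001; 2,671,001 required, 2,671,801 in favor — approved.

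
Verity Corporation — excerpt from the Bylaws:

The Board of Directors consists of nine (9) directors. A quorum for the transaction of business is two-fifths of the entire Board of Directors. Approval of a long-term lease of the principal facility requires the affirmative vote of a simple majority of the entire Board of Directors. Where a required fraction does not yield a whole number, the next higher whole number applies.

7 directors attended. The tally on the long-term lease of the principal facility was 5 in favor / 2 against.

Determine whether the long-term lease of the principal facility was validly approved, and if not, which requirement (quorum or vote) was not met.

Valid — all requirements satisfied.

Quorum: 7 present; quorum is 4. Satisfied.
Vote: the long-term lease of the principal facility requires a majority of the entire Board of Directors (9). A majority of 9 is 5, so 5 affirmative votes are needed; 5 voted in favor. Satisfied.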